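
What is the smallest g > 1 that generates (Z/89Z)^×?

φ(89) = 89 − 1 = 88 = 2^3 · 11.
Test candidates g = 2, 3, … against the prime factors q ∈ {2, 11} of φ(89): g is a generator iff g^(88/q) ≢ 1 for every such q.
g = 2: 2^44 ≡ 1 — hits 1, so not a primitive root.
g = 3: 3^44 ≡ 88; 3^8 ≡ 64 — none is 1, so 3 is a primitive root.
The smallest primitive root modulo 89 is 3.

3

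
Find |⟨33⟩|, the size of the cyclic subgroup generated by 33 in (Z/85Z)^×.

4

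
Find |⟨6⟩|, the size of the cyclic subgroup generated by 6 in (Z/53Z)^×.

26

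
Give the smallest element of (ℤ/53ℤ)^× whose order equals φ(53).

φ(53) = 53 − 1 = 52 = 2^2 · 13.
Test candidates g = 2, 3, … against the prime factors q ∈ {2, 13} of φ(53): g is a generator iff g^(52/q) ≢ 1 for every such q.
g = 2: 2^26 ≡ 52; 2^4 ≡ 16 — none is 1, so 2 is a primitive root.
The smallest primitive root modulo 53 is 2.

2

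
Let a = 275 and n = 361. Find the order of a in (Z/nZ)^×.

By Lagrange's theorem, ord_361(275) divides φ(361) = φ(19^2) = 19·(19−1) = 342 = 2 · 3^2 · 19.
Divisors of 342: 1, 2, 3, 6, 9, 18, 19, 38, 57, 114, 171, 342.
Check 275^d mod 361 for each divisor in increasing order:
275^1 ≡ 275 (mod 361)
275^2 ≡ 176 (mod 361)
275^3 ≡ 26 (mod 361)
275^6 ≡ 315 (mod 361)
275^9 ≡ 248 (mod 361)
275^18 ≡ 134 (mod 361)
275^19 ≡ 28 (mod 361)
275^38 ≡ 62 (mod 361)
275^57 ≡ 292 (mod 361)
275^114 ≡ 68 (mod 361)
275^171 ≡ 1 (mod 361) ✓
Hence ord(275) = 171.

171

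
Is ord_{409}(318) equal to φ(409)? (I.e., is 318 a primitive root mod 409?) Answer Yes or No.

φ(409) = 409 − 1 = 408 = 2^3 · 3 · 17.
It suffices to check that the order of 318 is not a proper divisor of 408: compute 318^(408/q) for q ∈ {2, 3, 17}.
318^204 ≡ 1 (mod 409)  [q = 2: ≡ 1 ✗]
318^136 ≡ 53 (mod 409)  [q = 3: ≢ 1 ✓]
318^24 ≡ 180 (mod 409)  [q = 17: ≢ 1 ✓]
The check at q = 2 fails, so 318 generates a proper subgroup.

No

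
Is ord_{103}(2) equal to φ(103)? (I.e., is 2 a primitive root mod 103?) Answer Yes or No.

φ(103) = 103 − 1 = 102 = 2 · 3 · 17.
An element g generates (Z/103Z)^× iff g^(102/q) ≢ 1 (mod 103) for each prime q ∈ {2, 3, 17}.
2^51 ≡ 1 (mod 103)  [q = 2: ≡ 1 ✗]
2^34 ≡ 46 (mod 103)  [q = 3: ≢ 1 ✓]
2^6 ≡ 64 (mod 103)  [q = 17: ≢ 1 ✓]
The check at q = 2 fails, so 2 generates a proper subgroup.

No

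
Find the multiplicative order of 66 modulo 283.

47

By Lagrange's theorem, ord_283(66) divides φ(283) = 283 − 1 = 282 = 2 · 3 · 47.
Divisors of 282: 1, 2, 3, 6, 47, 94, 141, 282.
Compute 66^d (mod 283) for the divisors d until we hit 1:
66^1 ≡ 66 (mod 283)
66^2 ≡ 111 (mod 283)
66^3 ≡ 251 (mod 283)
66^6 ≡ 175 (mod 283)
66^47 ≡ 1 (mod 283) ✓
Therefore the multiplicative order of 66 modulo 283 is 47.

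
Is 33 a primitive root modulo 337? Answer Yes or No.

Yes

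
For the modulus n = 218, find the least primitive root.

φ(218) = φ(2)·φ(109) = 1·108 = 108 = 2^2 · 3^3.
g is a primitive root iff g^(108/q) ≢ 1 (mod 218) for each prime q ∈ {2, 3}.
g = 2: gcd(2, 218) = 2 > 1, not a unit — skip.
g = 3: 3^54 ≡ 1 — hits 1, so not a primitive root.
g = 4: gcd(4, 218) = 2 > 1, not a unit — skip.
g = 5: 5^54 ≡ 1 — hits 1, so not a primitive root.
g = 6: gcd(6, 218) = 2 > 1, not a unit — skip.
g = 7: 7^54 ≡ 1 — hits 1, so not a primitive root.
g = 8: gcd(8, 218) = 2 > 1, not a unit — skip.
g = 9: 9^54 ≡ 1 — hits 1, so not a primitive root.
g = 10: gcd(10, 218) = 2 > 1, not a unit — skip.
g = 11: 11^54 ≡ 217; 11^36 ≡ 45 — none is 1, so 11 is a primitive root.
Hence the least primitive root of 218 is 11.

11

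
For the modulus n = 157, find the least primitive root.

5

φ(157) = 157 − 1 = 156 = 2^2 · 3 · 13.
g is a primitive root iff g^(156/q) ≢ 1 (mod 157) for each prime q ∈ {2, 3, 13}.
g = 2: 2^78 ≡ 156; 2^52 ≡ 1 — hits 1, so not a primitive root.
g = 3: 3^78 ≡ 1 — hits 1, so not a primitive root.
g = 4: 4^78 ≡ 1 — hits 1, so not a primitive root.
g = 5: 5^78 ≡ 156; 5^52 ≡ 12; 5^12 ≡ 130 — none is 1, so 5 is a primitive root.
Hence the least primitive root of 157 is 5.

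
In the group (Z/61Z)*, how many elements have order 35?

φ(61) = 61 − 1 = 60 = 2^2 · 3 · 5.
Since (Z/61Z)^× is cyclic of order 60, the number of elements of order d is φ(d) when d | 60 and 0 otherwise.
Here 60 is not a multiple of 35, so there are no elements of order 35.

0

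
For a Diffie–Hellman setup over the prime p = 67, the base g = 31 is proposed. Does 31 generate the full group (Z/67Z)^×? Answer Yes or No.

Yes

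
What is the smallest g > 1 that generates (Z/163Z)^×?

2

φ(163) = 163 − 1 = 162 = 2 · 3^4.
g is a primitive root iff g^(162/q) ≢ 1 (mod 163) for each prime q ∈ {2, 3}.
g = 2: 2^81 ≡ 162; 2^54 ≡ 104 — none is 1, so 2 is a primitive root.
Hence the least primitive root of 163 is 2.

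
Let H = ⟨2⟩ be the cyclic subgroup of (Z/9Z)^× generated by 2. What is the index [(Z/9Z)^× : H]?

1

ord(2) | φ(9) = φ(3^2) = 3·(3−1) = 6 = 2 · 3.
Divisors of 6: 1, 2, 3, 6.
Test each divisor d:
2^1 ≡ 2 (mod 9)
2^2 ≡ 4 (mod 9)
2^3 ≡ 8 (mod 9)
2^6 ≡ 1 (mod 9) ✓
The order of 2 is 6, so the subgroup it generates has 6 elements.
Index = |(Z/9Z)^×| / |⟨2⟩| = 6 / 6 = 1.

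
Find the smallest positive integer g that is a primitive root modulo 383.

5

φ(383) = 383 − 1 = 382 = 2 · 191.
Test candidates g = 2, 3, … against the prime factors q ∈ {2, 191} of φ(383): g is a generator iff g^(382/q) ≢ 1 for every such q.
g = 2: 2^191 ≡ 1 — hits 1, so not a primitive root.
g = 3: 3^191 ≡ 1 — hits 1, so not a primitive root.
g = 4: 4^191 ≡ 1 — hits 1, so not a primitive root.
g = 5: 5^191 ≡ 382; 5^2 ≡ 25 — none is 1, so 5 is a primitive root.
So 5 is the smallest generator of (Z/383Z)^×.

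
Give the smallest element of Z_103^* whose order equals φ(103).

5

φ(103) = 103 − 1 = 102 = 2 · 3 · 17.
Test candidates g = 2, 3, … against the prime factors q ∈ {2, 3, 17} of φ(103): g is a generator iff g^(102/q) ≢ 1 for every such q.
g = 2: 2^51 ≡ 1 — hits 1, so not a primitive root.
g = 3: 3^51 ≡ 102; 3^34 ≡ 1 — hits 1, so not a primitive root.
g = 4: 4^51 ≡ 1 — hits 1, so not a primitive root.
g = 5: 5^51 ≡ 102; 5^34 ≡ 56; 5^6 ≡ 72 — none is 1, so 5 is a primitive root.
Hence the least primitive root of 103 is 5.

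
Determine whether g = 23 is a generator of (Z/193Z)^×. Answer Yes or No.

φ(193) = 193 − 1 = 192 = 2^6 · 3.
Test 23^(192/q) mod 193 for each prime factor q of 192:
23^96 ≡ 1 (mod 193)  [q = 2: ≡ 1 ✗]
23^64 ≡ 1 (mod 193)  [q = 3: ≡ 1 ✗]
23^96 ≡ 1 shows ord(23) | 96, strictly less than φ(193); not a primitive root.

No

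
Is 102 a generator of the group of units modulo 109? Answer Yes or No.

φ(109) = 109 − 1 = 108 = 2^2 · 3^3.
Test 102^(108/q) mod 109 for each prime factor q of 108:
102^54 ≡ 1 (mod 109)  [q = 2: ≡ 1 ✗]
102^36 ≡ 63 (mod 109)  [q = 3: ≢ 1 ✓]
Since 102^54 ≡ 1, the order of 102 divides 54 < 108, so 102 is not a primitive root.

No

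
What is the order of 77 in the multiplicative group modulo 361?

By Lagrange's theorem, ord_361(77) divides φ(361) = φ(19^2) = 19·(19−1) = 342 = 2 · 3^2 · 19.
Divisors of 342: 1, 2, 3, 6, 9, 18, 19, 38, 57, 114, 171, 342.
Evaluate successive powers at the divisors of 342:
77^1 ≡ 77 (mod 361)
77^2 ≡ 153 (mod 361)
77^3 ≡ 229 (mod 361)
77^6 ≡ 96 (mod 361)
77^9 ≡ 324 (mod 361)
77^18 ≡ 286 (mod 361)
77^19 ≡ 1 (mod 361) ✓
So ord_361(77) = 19.

19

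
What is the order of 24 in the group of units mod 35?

6

By Lagrange's theorem, ord_35(24) divides φ(35) = φ(5·7) = (5−1)·(7−1) = 4·6 = 24 = 2^3 · 3.
Divisors of 24: 1, 2, 3, 4, 6, 8, 12, 24.
Compute 24^d (mod 35) for the divisors d until we hit 1:
24^1 ≡ 24
24^2 ≡ 16
24^3 ≡ 34
24^4 ≡ 11
24^6 ≡ 1
The smallest such exponent is 6, so the order of 24 is 6.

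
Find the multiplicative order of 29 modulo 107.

53

By Lagrange's theorem, ord_107(29) divides φ(107) = 107 − 1 = 106 = 2 · 53.
Divisors of 106: 1, 2, 53, 106.
Test each divisor d:
29^1 ≡ 29
29^2 ≡ 92
29^53 ≡ 1
Hence ord(29) = 53.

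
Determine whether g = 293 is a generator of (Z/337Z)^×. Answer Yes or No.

Yes

φ(337) = 337 − 1 = 336 = 2^4 · 3 · 7.
An element g generates (Z/337Z)^× iff g^(336/q) ≢ 1 (mod 337) for each prime q ∈ {2, 3, 7}.
293^168 ≡ 336 (mod 337)  [q = 2: ≢ 1 ✓]
293^112 ≡ 208 (mod 337)  [q = 3: ≢ 1 ✓]
293^48 ≡ 295 (mod 337)  [q = 7: ≢ 1 ✓]
None equal 1, so ord_337(293) = 336: 293 is a primitive root.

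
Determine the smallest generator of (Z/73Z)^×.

5

φ(73) = 73 − 1 = 72 = 2^3 · 3^2.
g is a primitive root iff g^(72/q) ≢ 1 (mod 73) for each prime q ∈ {2, 3}.
g = 2: 2^36 ≡ 1 — hits 1, so not a primitive root.
g = 3: 3^36 ≡ 1 — hits 1, so not a primitive root.
g = 4: 4^36 ≡ 1 — hits 1, so not a primitive root.
g = 5: 5^36 ≡ 72; 5^24 ≡ 8 — none is 1, so 5 is a primitive root.
So 5 is the smallest generator of (Z/73Z)^×.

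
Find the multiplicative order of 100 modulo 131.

65

The order of 100 must divide φ(131) = 131 − 1 = 130 = 2 · 5 · 13.
Divisors of 130: 1, 2, 5, 10, 13, 26, 65, 130.
Evaluate successive powers at the divisors of 130:
100^1 ≡ 100
100^2 ≡ 44
100^5 ≡ 113
100^10 ≡ 62
100^13 ≡ 58
100^26 ≡ 89
100^65 ≡ 1
The smallest such exponent is 65, so the order of 100 is 65.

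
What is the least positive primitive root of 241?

φ(241) = 241 − 1 = 240 = 2^4 · 3 · 5.
Test candidates g = 2, 3, … against the prime factors q ∈ {2, 3, 5} of φ(241): g is a generator iff g^(240/q) ≢ 1 for every such q.
g = 2: 2^120 ≡ 1 — hits 1, so not a primitive root.
g = 3: 3^120 ≡ 1 — hits 1, so not a primitive root.
g = 4: 4^120 ≡ 1 — hits 1, so not a primitive root.
g = 5: 5^120 ≡ 1 — hits 1, so not a primitive root.
g = 6: 6^120 ≡ 1 — hits 1, so not a primitive root.
g = 7: 7^120 ≡ 240; 7^80 ≡ 15; 7^48 ≡ 91 — none is 1, so 7 is a primitive root.
Hence the least primitive root of 241 is 7.

7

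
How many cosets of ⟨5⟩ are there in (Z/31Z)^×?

The order of 5 must divide φ(31) = 31 − 1 = 30 = 2 · 3 · 5.
Divisors of 30: 1, 2, 3, 5, 6, 10, 15, 30.
Test each divisor d:
5^1 ≡ 5 (mod 31)
5^2 ≡ 25 (mod 31)
5^3 ≡ 1 (mod 31) ✓
So ord_31(5) = 3, hence |⟨5⟩| = 3.
Index = |(Z/31Z)^×| / |⟨5⟩| = 30 / 3 = 10.

10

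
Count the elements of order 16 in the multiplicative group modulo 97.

8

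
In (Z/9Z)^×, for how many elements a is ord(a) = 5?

φ(9) = φ(3^2) = 3·(3−1) = 6 = 2 · 3.
(Z/9Z)^× is cyclic (|G| = 6); a cyclic group of order m has exactly φ(d) elements of each order d | m, and none otherwise.
5 does not divide 6, so no element of (Z/9Z)^× has order 5.

0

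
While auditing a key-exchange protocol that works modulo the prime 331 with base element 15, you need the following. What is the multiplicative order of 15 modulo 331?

110

Since 15 ∈ (Z/331Z)^×, its order divides φ(331) = 331 − 1 = 330 = 2 · 3 · 5 · 11.
Divisors of 330: 1, 2, 3, 5, 6, 10, 11, 15, 22, 30, 33, 55, 66, 110, 165, 330.
Test each divisor d:
15^1 ≡ 15
15^2 ≡ 225
15^3 ≡ 65
15^5 ≡ 61
15^6 ≡ 253
15^10 ≡ 80
15^11 ≡ 207
15^15 ≡ 246
15^22 ≡ 150
15^30 ≡ 274
15^33 ≡ 267
15^55 ≡ 330
15^66 ≡ 124
15^110 ≡ 1
The smallest such exponent is 110, so the order of 15 is 110.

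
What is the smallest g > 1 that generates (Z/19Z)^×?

φ(19) = 19 − 1 = 18 = 2 · 3^2.
Test candidates g = 2, 3, … against the prime factors q ∈ {2, 3} of φ(19): g is a generator iff g^(18/q) ≢ 1 for every such q.
g = 2: 2^9 ≡ 18; 2^6 ≡ 7 — none is 1, so 2 is a primitive root.
So 2 is the smallest generator of (Z/19Z)^×.

2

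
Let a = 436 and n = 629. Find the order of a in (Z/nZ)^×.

48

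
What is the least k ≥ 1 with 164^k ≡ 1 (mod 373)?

By Lagrange's theorem, ord_373(164) divides φ(373) = 373 − 1 = 372 = 2^2 · 3 · 31.
Divisors of 372: 1, 2, 3, 4, 6, 12, 31, 62, 93, 124, 186, 372.
Test each divisor d:
164^1 ≡ 164 (mod 373)
164^2 ≡ 40 (mod 373)
164^3 ≡ 219 (mod 373)
164^4 ≡ 108 (mod 373)
164^6 ≡ 217 (mod 373)
164^12 ≡ 91 (mod 373)
164^31 ≡ 285 (mod 373)
164^62 ≡ 284 (mod 373)
164^93 ≡ 372 (mod 373)
164^124 ≡ 88 (mod 373)
164^186 ≡ 1 (mod 373) ✓
Hence ord(164) = 186.

186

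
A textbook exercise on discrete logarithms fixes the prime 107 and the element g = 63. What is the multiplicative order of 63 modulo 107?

By Lagrange's theorem, ord_107(63) divides φ(107) = 107 − 1 = 106 = 2 · 53.
Divisors of 106: 1, 2, 53, 106.
Check 63^d mod 107 for each divisor in increasing order:
63^1 ≡ 63 (mod 107)
63^2 ≡ 10 (mod 107)
63^53 ≡ 106 (mod 107)
63^106 ≡ 1 (mod 107) ✓
So ord_107(63) = 106.

106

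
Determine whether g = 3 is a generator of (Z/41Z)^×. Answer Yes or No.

No

φ(41) = 41 − 1 = 40 = 2^3 · 5.
An element g generates (Z/41Z)^× iff g^(40/q) ≢ 1 (mod 41) for each prime q ∈ {2, 5}.
3^20 ≡ 40 (mod 41)  [q = 2: ≢ 1 ✓]
3^8 ≡ 1 (mod 41)  [q = 5: ≡ 1 ✗]
Since 3^8 ≡ 1, the order of 3 divides 8 < 40, so 3 is not a primitive root.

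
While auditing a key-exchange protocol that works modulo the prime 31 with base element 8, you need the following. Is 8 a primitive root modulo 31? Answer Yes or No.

No

φ(31) = 31 − 1 = 30 = 2 · 3 · 5.
An element g generates (Z/31Z)^× iff g^(30/q) ≢ 1 (mod 31) for each prime q ∈ {2, 3, 5}.
8^15 ≡ 1 (mod 31)  [q = 2: ≡ 1 ✗]
8^10 ≡ 1 (mod 31)  [q = 3: ≡ 1 ✗]
8^6 ≡ 8 (mod 31)  [q = 5: ≢ 1 ✓]
Since 8^15 ≡ 1, the order of 8 divides 15 < 30, so 8 is not a primitive root.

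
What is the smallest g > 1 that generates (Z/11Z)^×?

2

φ(11) = 11 − 1 = 10 = 2 · 5.
g is a primitive root iff g^(10/q) ≢ 1 (mod 11) for each prime q ∈ {2, 5}.
g = 2: 2^5 ≡ 10; 2^2 ≡ 4 — none is 1, so 2 is a primitive root.
Hence the least primitive root of 11 is 2.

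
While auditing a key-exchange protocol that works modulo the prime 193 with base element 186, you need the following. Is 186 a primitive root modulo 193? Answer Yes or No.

No

φ(193) = 193 − 1 = 192 = 2^6 · 3.
Test 186^(192/q) mod 193 for each prime factor q of 192:
186^96 ≡ 1 (mod 193)  [q = 2: ≡ 1 ✗]
186^64 ≡ 108 (mod 193)  [q = 3: ≢ 1 ✓]
Since 186^96 ≡ 1, the order of 186 divides 96 < 192, so 186 is not a primitive root.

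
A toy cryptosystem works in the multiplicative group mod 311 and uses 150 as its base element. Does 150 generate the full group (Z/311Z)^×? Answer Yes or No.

φ(311) = 311 − 1 = 310 = 2 · 5 · 31.
An element g generates (Z/311Z)^× iff g^(310/q) ≢ 1 (mod 311) for each prime q ∈ {2, 5, 31}.
150^155 ≡ 1 (mod 311)  [q = 2: ≡ 1 ✗]
150^62 ≡ 6 (mod 311)  [q = 5: ≢ 1 ✓]
150^10 ≡ 243 (mod 311)  [q = 31: ≢ 1 ✓]
The check at q = 2 fails, so 150 generates a proper subgroup.

No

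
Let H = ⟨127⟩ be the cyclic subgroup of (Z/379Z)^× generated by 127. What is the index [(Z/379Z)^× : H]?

By Lagrange's theorem, ord_379(127) divides φ(379) = 379 − 1 = 378 = 2 · 3^3 · 7.
Divisors of 378: 1, 2, 3, 6, 7, 9, 14, 18, 21, 27, 42, 54, 63, 126, 189, 378.
Compute 127^d (mod 379) for the divisors d until we hit 1:
127^1 ≡ 127
127^2 ≡ 211
127^3 ≡ 267
127^6 ≡ 37
127^7 ≡ 151
127^9 ≡ 25
127^14 ≡ 61
127^18 ≡ 246
127^21 ≡ 115
127^27 ≡ 86
127^42 ≡ 339
127^54 ≡ 195
127^63 ≡ 327
127^126 ≡ 51
127^189 ≡ 1
So ord_379(127) = 189, hence |⟨127⟩| = 189.
The index is φ(379) / ord(127) = 378 / 189 = 2.

2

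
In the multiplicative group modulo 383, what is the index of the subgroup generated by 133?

ord(133) | φ(383) = 383 − 1 = 382 = 2 · 191.
Divisors of 382: 1, 2, 191, 382.
Check 133^d mod 383 for each divisor in increasing order:
133^1 ≡ 133 (mod 383)
133^2 ≡ 71 (mod 383)
133^191 ≡ 1 (mod 383) ✓
The order of 133 is 191, so the subgroup it generates has 191 elements.
Index = |(Z/383Z)^×| / |⟨133⟩| = 382 / 191 = 2.

2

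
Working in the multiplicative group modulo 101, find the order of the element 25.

25

Since 25 ∈ (Z/101Z)^×, its order divides φ(101) = 101 − 1 = 100 = 2^2 · 5^2.
Divisors of 100: 1, 2, 4, 5, 10, 20, 25, 50, 100.
Test each divisor d:
25^1 ≡ 25
25^2 ≡ 19
25^4 ≡ 58
25^5 ≡ 36
25^10 ≡ 84
25^20 ≡ 87
25^25 ≡ 1
The smallest such exponent is 25, so the order of 25 is 25.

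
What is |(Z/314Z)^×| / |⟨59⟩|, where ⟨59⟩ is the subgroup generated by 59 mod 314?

By Lagrange's theorem, ord_314(59) divides φ(314) = φ(2)·φ(157) = 1·156 = 156 = 2^2 · 3 · 13.
Divisors of 156: 1, 2, 3, 4, 6, 12, 13, 26, 39, 52, 78, 156.
Compute 59^d (mod 314) for the divisors d until we hit 1:
59^1 ≡ 59 (mod 314)
59^2 ≡ 27 (mod 314)
59^3 ≡ 23 (mod 314)
59^4 ≡ 101 (mod 314)
59^6 ≡ 215 (mod 314)
59^12 ≡ 67 (mod 314)
59^13 ≡ 185 (mod 314)
59^26 ≡ 313 (mod 314)
59^39 ≡ 129 (mod 314)
59^52 ≡ 1 (mod 314) ✓
Thus |⟨59⟩| = ord(59) = 52.
The index is φ(314) / ord(59) = 156 / 52 = 3.

3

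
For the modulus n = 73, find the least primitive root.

φ(73) = 73 − 1 = 72 = 2^3 · 3^2.
g is a primitive root iff g^(72/q) ≢ 1 (mod 73) for each prime q ∈ {2, 3}.
g = 2: 2^36 ≡ 1 — hits 1, so not a primitive root.
g = 3: 3^36 ≡ 1 — hits 1, so not a primitive root.
g = 4: 4^36 ≡ 1 — hits 1, so not a primitive root.
g = 5: 5^36 ≡ 72; 5^24 ≡ 8 — none is 1, so 5 is a primitive root.
Hence the least primitive root of 73 is 5.

5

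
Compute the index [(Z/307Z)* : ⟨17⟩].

102

The order of 17 must divide φ(307) = 307 − 1 = 306 = 2 · 3^2 · 17.
Divisors of 306: 1, 2, 3, 6, 9, 17, 18, 34, 51, 102, 153, 306.
Test each divisor d:
17^1 ≡ 17
17^2 ≡ 289
17^3 ≡ 1
The order of 17 is 3, so the subgroup it generates has 3 elements.
[(Z/307Z)^× : ⟨17⟩] = 306/3 = 102.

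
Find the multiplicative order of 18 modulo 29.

28

Since 18 ∈ (Z/29Z)^×, its order divides φ(29) = 29 − 1 = 28 = 2^2 · 7.
Divisors of 28: 1, 2, 4, 7, 14, 28.
Test each divisor d:
18^1 ≡ 18
18^2 ≡ 5
18^4 ≡ 25
18^7 ≡ 17
18^14 ≡ 28
18^28 ≡ 1
The smallest such exponent is 28, so the order of 18 is 28.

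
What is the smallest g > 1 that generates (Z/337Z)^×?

10

φ(337) = 337 − 1 = 336 = 2^4 · 3 · 7.
Test candidates g = 2, 3, … against the prime factors q ∈ {2, 3, 7} of φ(337): g is a generator iff g^(336/q) ≢ 1 for every such q.
g = 2: 2^168 ≡ 1 — hits 1, so not a primitive root.
g = 3: 3^168 ≡ 1 — hits 1, so not a primitive root.
g = 4: 4^168 ≡ 1 — hits 1, so not a primitive root.
g = 5: 5^168 ≡ 336; 5^112 ≡ 1 — hits 1, so not a primitive root.
g = 6: 6^168 ≡ 1 — hits 1, so not a primitive root.
g = 7: 7^168 ≡ 1 — hits 1, so not a primitive root.
g = 8: 8^168 ≡ 1 — hits 1, so not a primitive root.
g = 9: 9^168 ≡ 1 — hits 1, so not a primitive root.
g = 10: 10^168 ≡ 336; 10^112 ≡ 128; 10^48 ≡ 175 — none is 1, so 10 is a primitive root.
The smallest primitive root modulo 337 is 10.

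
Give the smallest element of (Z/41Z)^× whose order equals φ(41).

φ(41) = 41 − 1 = 40 = 2^3 · 5.
g is a primitive root iff g^(40/q) ≢ 1 (mod 41) for each prime q ∈ {2, 5}.
g = 2: 2^20 ≡ 1 — hits 1, so not a primitive root.
g = 3: 3^20 ≡ 40; 3^8 ≡ 1 — hits 1, so not a primitive root.
g = 4: 4^20 ≡ 1 — hits 1, so not a primitive root.
g = 5: 5^20 ≡ 1 — hits 1, so not a primitive root.
g = 6: 6^20 ≡ 40; 6^8 ≡ 10 — none is 1, so 6 is a primitive root.
So 6 is the smallest generator of (Z/41Z)^×.

6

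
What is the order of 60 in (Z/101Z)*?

ord(60) | φ(101) = 101 − 1 = 100 = 2^2 · 5^2.
Divisors of 100: 1, 2, 4, 5, 10, 20, 25, 50, 100.
Test each divisor d:
60^1 ≡ 60
60^2 ≡ 65
60^4 ≡ 84
60^5 ≡ 91
60^10 ≡ 100
60^20 ≡ 1
The smallest such exponent is 20, so the order of 60 is 20.

20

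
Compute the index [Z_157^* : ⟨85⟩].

By Lagrange's theorem, ord_157(85) divides φ(157) = 157 − 1 = 156 = 2^2 · 3 · 13.
Divisors of 156: 1, 2, 3, 4, 6, 12, 13, 26, 39, 52, 78, 156.
Check 85^d mod 157 for each divisor in increasing order:
85^1 ≡ 85 (mod 157)
85^2 ≡ 3 (mod 157)
85^3 ≡ 98 (mod 157)
85^4 ≡ 9 (mod 157)
85^6 ≡ 27 (mod 157)
85^12 ≡ 101 (mod 157)
85^13 ≡ 107 (mod 157)
85^26 ≡ 145 (mod 157)
85^39 ≡ 129 (mod 157)
85^52 ≡ 144 (mod 157)
85^78 ≡ 156 (mod 157)
85^156 ≡ 1 (mod 157) ✓
So ord_157(85) = 156, hence |⟨85⟩| = 156.
[(Z/157Z)^× : ⟨85⟩] = 156/156 = 1.

1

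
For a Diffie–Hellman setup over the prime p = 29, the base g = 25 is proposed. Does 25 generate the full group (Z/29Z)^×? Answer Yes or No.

No

φ(29) = 29 − 1 = 28 = 2^2 · 7.
25 is a primitive root mod 29 iff 25^(φ(29)/q) ≢ 1 for every prime q | φ(29), i.e. q ∈ {2, 7}.
25^14 ≡ 1 (mod 29)  [q = 2: ≡ 1 ✗]
25^4 ≡ 24 (mod 29)  [q = 7: ≢ 1 ✓]
25^14 ≡ 1 shows ord(25) | 14, strictly less than φ(29); not a primitive root.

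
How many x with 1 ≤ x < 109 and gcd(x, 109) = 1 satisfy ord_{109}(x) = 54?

φ(109) = 109 − 1 = 108 = 2^2 · 3^3.
Since (Z/109Z)^× is cyclic of order 108, the number of elements of order d is φ(d) when d | 108 and 0 otherwise.
54 = 2 · 3^3 divides 108, and φ(54) = 18.

18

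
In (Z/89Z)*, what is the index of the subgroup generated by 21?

2

By Lagrange's theorem, ord_89(21) divides φ(89) = 89 − 1 = 88 = 2^3 · 11.
Divisors of 88: 1, 2, 4, 8, 11, 22, 44, 88.
Test each divisor d:
21^1 ≡ 21
21^2 ≡ 85
21^4 ≡ 16
21^8 ≡ 78
21^11 ≡ 34
21^22 ≡ 88
21^44 ≡ 1
So ord_89(21) = 44, hence |⟨21⟩| = 44.
The index is φ(89) / ord(21) = 88 / 44 = 2.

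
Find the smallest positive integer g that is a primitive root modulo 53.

2

φ(53) = 53 − 1 = 52 = 2^2 · 13.
Test candidates g = 2, 3, … against the prime factors q ∈ {2, 13} of φ(53): g is a generator iff g^(52/q) ≢ 1 for every such q.
g = 2: 2^26 ≡ 52; 2^4 ≡ 16 — none is 1, so 2 is a primitive root.
So 2 is the smallest generator of (Z/53Z)^×.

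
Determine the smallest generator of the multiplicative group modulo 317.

φ(317) = 317 − 1 = 316 = 2^2 · 79.
Test candidates g = 2, 3, … against the prime factors q ∈ {2, 79} of φ(317): g is a generator iff g^(316/q) ≢ 1 for every such q.
g = 2: 2^158 ≡ 316; 2^4 ≡ 16 — none is 1, so 2 is a primitive root.
So 2 is the smallest generator of (Z/317Z)^×.

2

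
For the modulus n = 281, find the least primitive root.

3

φ(281) = 281 − 1 = 280 = 2^3 · 5 · 7.
g is a primitive root iff g^(280/q) ≢ 1 (mod 281) for each prime q ∈ {2, 5, 7}.
g = 2: 2^140 ≡ 1 — hits 1, so not a primitive root.
g = 3: 3^140 ≡ 280; 3^56 ≡ 86; 3^40 ≡ 249 — none is 1, so 3 is a primitive root.
Hence the least primitive root of 281 is 3.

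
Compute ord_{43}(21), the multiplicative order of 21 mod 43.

ord(21) | φ(43) = 43 − 1 = 42 = 2 · 3 · 7.
Divisors of 42: 1, 2, 3, 6, 7, 14, 21, 42.
Evaluate successive powers at the divisors of 42:
21^1 ≡ 21 (mod 43)
21^2 ≡ 11 (mod 43)
21^3 ≡ 16 (mod 43)
21^6 ≡ 41 (mod 43)
21^7 ≡ 1 (mod 43) ✓
So ord_43(21) = 7.

7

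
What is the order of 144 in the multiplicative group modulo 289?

ord(144) | φ(289) = φ(17^2) = 17·(17−1) = 272 = 2^4 · 17.
Divisors of 272: 1, 2, 4, 8, 16, 17, 34, 68, 136, 272.
Test each divisor d:
144^1 ≡ 144 (mod 289)
144^2 ≡ 217 (mod 289)
144^4 ≡ 271 (mod 289)
144^8 ≡ 35 (mod 289)
144^16 ≡ 69 (mod 289)
144^17 ≡ 110 (mod 289)
144^34 ≡ 251 (mod 289)
144^68 ≡ 288 (mod 289)
144^136 ≡ 1 (mod 289) ✓
Therefore the multiplicative order of 144 modulo 289 is 136.

136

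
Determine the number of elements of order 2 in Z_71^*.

1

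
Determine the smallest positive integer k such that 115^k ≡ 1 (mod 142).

70

The order of 115 must divide φ(142) = φ(2)·φ(71) = 1·70 = 70 = 2 · 5 · 7.
Divisors of 70: 1, 2, 5, 7, 10, 14, 35, 70.
Test each divisor d:
115^1 ≡ 115 (mod 142)
115^2 ≡ 19 (mod 142)
115^5 ≡ 51 (mod 142)
115^7 ≡ 117 (mod 142)
115^10 ≡ 45 (mod 142)
115^14 ≡ 57 (mod 142)
115^35 ≡ 141 (mod 142)
115^70 ≡ 1 (mod 142) ✓
Therefore the multiplicative order of 115 modulo 142 is 70.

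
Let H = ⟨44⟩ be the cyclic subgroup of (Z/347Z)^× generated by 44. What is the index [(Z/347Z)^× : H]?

The order of 44 must divide φ(347) = 347 − 1 = 346 = 2 · 173.
Divisors of 346: 1, 2, 173, 346.
Evaluate successive powers at the divisors of 346:
44^1 ≡ 44 (mod 347)
44^2 ≡ 201 (mod 347)
44^173 ≡ 1 (mod 347) ✓
So ord_347(44) = 173, hence |⟨44⟩| = 173.
[(Z/347Z)^× : ⟨44⟩] = 346/173 = 2.

2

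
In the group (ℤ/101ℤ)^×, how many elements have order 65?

φ(101) = 101 − 1 = 100 = 2^2 · 5^2.
Since (Z/101Z)^× is cyclic of order 100, the number of elements of order d is φ(d) when d | 100 and 0 otherwise.
Since 65 ∤ 100, the count is 0.

0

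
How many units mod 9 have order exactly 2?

1

φ(9) = φ(3^2) = 3·(3−1) = 6 = 2 · 3.
Since (Z/9Z)^× is cyclic of order 6, the number of elements of order d is φ(d) when d | 6 and 0 otherwise.
2 | 6, and φ(2) = 2 − 1 = 1.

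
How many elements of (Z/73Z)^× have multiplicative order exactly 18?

φ(73) = 73 − 1 = 72 = 2^3 · 3^2.
Since (Z/73Z)^× is cyclic of order 72, the number of elements of order d is φ(d) when d | 72 and 0 otherwise.
18 = 2 · 3^2 divides 72, and φ(18) = 6.

6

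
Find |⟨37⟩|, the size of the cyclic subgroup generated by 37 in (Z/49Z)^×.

21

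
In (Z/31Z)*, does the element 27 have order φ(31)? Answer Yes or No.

No

φ(31) = 31 − 1 = 30 = 2 · 3 · 5.
It suffices to check that the order of 27 is not a proper divisor of 30: compute 27^(30/q) for q ∈ {2, 3, 5}.
27^15 ≡ 30 (mod 31)  [q = 2: ≢ 1 ✓]
27^10 ≡ 1 (mod 31)  [q = 3: ≡ 1 ✗]
27^6 ≡ 4 (mod 31)  [q = 5: ≢ 1 ✓]
The check at q = 3 fails, so 27 generates a proper subgroup.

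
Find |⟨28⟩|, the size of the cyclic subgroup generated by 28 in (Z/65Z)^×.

12

ord(28) | φ(65) = φ(5·13) = (5−1)·(13−1) = 4·12 = 48 = 2^4 · 3.
Divisors of 48: 1, 2, 3, 4, 6, 8, 12, 16, 24, 48.
Evaluate successive powers at the divisors of 48:
28^1 ≡ 28 (mod 65)
28^2 ≡ 4 (mod 65)
28^3 ≡ 47 (mod 65)
28^4 ≡ 16 (mod 65)
28^6 ≡ 64 (mod 65)
28^8 ≡ 61 (mod 65)
28^12 ≡ 1 (mod 65) ✓
Hence ord(28) = 12.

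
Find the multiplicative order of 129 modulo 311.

ord(129) | φ(311) = 311 − 1 = 310 = 2 · 5 · 31.
Divisors of 310: 1, 2, 5, 10, 31, 62, 155, 310.
Check 129^d mod 311 for each divisor in increasing order:
129^1 ≡ 129 (mod 311)
129^2 ≡ 158 (mod 311)
129^5 ≡ 262 (mod 311)
129^10 ≡ 224 (mod 311)
129^31 ≡ 275 (mod 311)
129^62 ≡ 52 (mod 311)
129^155 ≡ 310 (mod 311)
129^310 ≡ 1 (mod 311) ✓
The smallest such exponent is 310, so the order of 129 is 310.

310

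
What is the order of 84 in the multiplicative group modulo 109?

By Lagrange's theorem, ord_109(84) divides φ(109) = 109 − 1 = 108 = 2^2 · 3^3.
Divisors of 108: 1, 2, 3, 4, 6, 9, 12, 18, 27, 36, 54, 108.
Test each divisor d:
84^1 ≡ 84 (mod 109)
84^2 ≡ 80 (mod 109)
84^3 ≡ 71 (mod 109)
84^4 ≡ 78 (mod 109)
84^6 ≡ 27 (mod 109)
84^9 ≡ 64 (mod 109)
84^12 ≡ 75 (mod 109)
84^18 ≡ 63 (mod 109)
84^27 ≡ 108 (mod 109)
84^36 ≡ 45 (mod 109)
84^54 ≡ 1 (mod 109) ✓
So ord_109(84) = 54.

54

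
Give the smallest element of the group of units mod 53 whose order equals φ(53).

φ(53) = 53 − 1 = 52 = 2^2 · 13.
Test candidates g = 2, 3, … against the prime factors q ∈ {2, 13} of φ(53): g is a generator iff g^(52/q) ≢ 1 for every such q.
g = 2: 2^26 ≡ 52; 2^4 ≡ 16 — none is 1, so 2 is a primitive root.
Hence the least primitive root of 53 is 2.

2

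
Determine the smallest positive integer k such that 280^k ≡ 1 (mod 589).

18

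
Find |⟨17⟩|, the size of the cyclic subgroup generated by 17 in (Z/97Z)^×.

96

By Lagrange's theorem, ord_97(17) divides φ(97) = 97 − 1 = 96 = 2^5 · 3.
Divisors of 96: 1, 2, 3, 4, 6, 8, 12, 16, 24, 32, 48, 96.
Check 17^d mod 97 for each divisor in increasing order:
17^1 ≡ 17 (mod 97)
17^2 ≡ 95 (mod 97)
17^3 ≡ 63 (mod 97)
17^4 ≡ 4 (mod 97)
17^6 ≡ 89 (mod 97)
17^8 ≡ 16 (mod 97)
17^12 ≡ 64 (mod 97)
17^16 ≡ 62 (mod 97)
17^24 ≡ 22 (mod 97)
17^32 ≡ 61 (mod 97)
17^48 ≡ 96 (mod 97)
17^96 ≡ 1 (mod 97) ✓
Hence ord(17) = 96.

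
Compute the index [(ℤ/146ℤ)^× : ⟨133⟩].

1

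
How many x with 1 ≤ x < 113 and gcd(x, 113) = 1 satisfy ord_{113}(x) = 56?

φ(113) = 113 − 1 = 112 = 2^4 · 7.
In a cyclic group of order 112, there are φ(d) elements of order d for each divisor d of 112, and zero for non-divisors.
56 = 2^3 · 7 divides 112, and φ(56) = 24.

24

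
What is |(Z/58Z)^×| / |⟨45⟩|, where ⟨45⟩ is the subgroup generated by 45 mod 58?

4

The order of 45 must divide φ(58) = φ(2)·φ(29) = 1·28 = 28 = 2^2 · 7.
Divisors of 28: 1, 2, 4, 7, 14, 28.
Evaluate successive powers at the divisors of 28:
45^1 ≡ 45 (mod 58)
45^2 ≡ 53 (mod 58)
45^4 ≡ 25 (mod 58)
45^7 ≡ 1 (mod 58) ✓
The order of 45 is 7, so the subgroup it generates has 7 elements.
Index = |(Z/58Z)^×| / |⟨45⟩| = 28 / 7 = 4.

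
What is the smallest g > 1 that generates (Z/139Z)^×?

2

φ(139) = 139 − 1 = 138 = 2 · 3 · 23.
g is a primitive root iff g^(138/q) ≢ 1 (mod 139) for each prime q ∈ {2, 3, 23}.
g = 2: 2^69 ≡ 138; 2^46 ≡ 96; 2^6 ≡ 64 — none is 1, so 2 is a primitive root.
The smallest primitive root modulo 139 is 2.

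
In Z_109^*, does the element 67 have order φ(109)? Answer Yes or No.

φ(109) = 109 − 1 = 108 = 2^2 · 3^3.
67 is a primitive root mod 109 iff 67^(φ(109)/q) ≢ 1 for every prime q | φ(109), i.e. q ∈ {2, 3}.
67^54 ≡ 108 (mod 109)  [q = 2: ≢ 1 ✓]
67^36 ≡ 45 (mod 109)  [q = 3: ≢ 1 ✓]
All checks pass, so 67 has order 108 and is a primitive root modulo 109.

Yes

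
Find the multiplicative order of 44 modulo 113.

By Lagrange's theorem, ord_113(44) divides φ(113) = 113 − 1 = 112 = 2^4 · 7.
Divisors of 112: 1, 2, 4, 7, 8, 14, 16, 28, 56, 112.
Check 44^d mod 113 for each divisor in increasing order:
44^1 ≡ 44 (mod 113)
44^2 ≡ 15 (mod 113)
44^4 ≡ 112 (mod 113)
44^7 ≡ 18 (mod 113)
44^8 ≡ 1 (mod 113) ✓
Hence ord(44) = 8.

8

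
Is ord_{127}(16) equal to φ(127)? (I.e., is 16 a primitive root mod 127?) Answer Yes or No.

φ(127) = 127 − 1 = 126 = 2 · 3^2 · 7.
An element g generates (Z/127Z)^× iff g^(126/q) ≢ 1 (mod 127) for each prime q ∈ {2, 3, 7}.
16^63 ≡ 1 (mod 127)  [q = 2: ≡ 1 ✗]
16^42 ≡ 1 (mod 127)  [q = 3: ≡ 1 ✗]
16^18 ≡ 4 (mod 127)  [q = 7: ≢ 1 ✓]
Since 16^63 ≡ 1, the order of 16 divides 63 < 126, so 16 is not a primitive root.

No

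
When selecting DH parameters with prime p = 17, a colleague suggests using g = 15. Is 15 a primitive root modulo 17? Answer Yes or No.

φ(17) = 17 − 1 = 16 = 2^4.
It suffices to check that the order of 15 is not a proper divisor of 16: compute 15^(16/q) for q ∈ {2}.
15^8 ≡ 1 (mod 17)  [q = 2: ≡ 1 ✗]
Since 15^8 ≡ 1, the order of 15 divides 8 < 16, so 15 is not a primitive root.

No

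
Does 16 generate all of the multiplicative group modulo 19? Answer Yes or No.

No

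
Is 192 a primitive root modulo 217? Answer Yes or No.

No

217 = 7 · 31 is a product of two distinct odd primes, so (Z/217Z)^× ≅ (Z/7Z)^× × (Z/31Z)^× is not cyclic.
No primitive root modulo 217 exists; in particular 192 is not one.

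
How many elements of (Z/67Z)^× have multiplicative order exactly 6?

2

φ(67) = 67 − 1 = 66 = 2 · 3 · 11.
Since (Z/67Z)^× is cyclic of order 66, the number of elements of order d is φ(d) when d | 66 and 0 otherwise.
6 = 2 · 3 divides 66, and φ(6) = 2.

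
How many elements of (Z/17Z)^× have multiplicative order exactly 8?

4

φ(17) = 17 − 1 = 16 = 2^4.
Since (Z/17Z)^× is cyclic of order 16, the number of elements of order d is φ(d) when d | 16 and 0 otherwise.
8 = 2^3 divides 16, and φ(8) = 4.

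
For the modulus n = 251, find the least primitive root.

6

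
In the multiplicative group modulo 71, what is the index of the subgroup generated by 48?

10

ord(48) | φ(71) = 71 − 1 = 70 = 2 · 5 · 7.
Divisors of 70: 1, 2, 5, 7, 10, 14, 35, 70.
Test each divisor d:
48^1 ≡ 48 (mod 71)
48^2 ≡ 32 (mod 71)
48^5 ≡ 20 (mod 71)
48^7 ≡ 1 (mod 71) ✓
Thus |⟨48⟩| = ord(48) = 7.
The index is φ(71) / ord(48) = 70 / 7 = 10.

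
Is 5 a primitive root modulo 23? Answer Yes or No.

φ(23) = 23 − 1 = 22 = 2 · 11.
It suffices to check that the order of 5 is not a proper divisor of 22: compute 5^(22/q) for q ∈ {2, 11}.
5^11 ≡ 22 (mod 23)  [q = 2: ≢ 1 ✓]
5^2 ≡ 2 (mod 23)  [q = 11: ≢ 1 ✓]
Every test exponent gives a nontrivial residue, hence 5 generates the full group.

Yes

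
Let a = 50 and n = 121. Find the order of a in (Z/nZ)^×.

Since 50 ∈ (Z/121Z)^×, its order divides φ(121) = φ(11^2) = 11·(11−1) = 110 = 2 · 5 · 11.
Divisors of 110: 1, 2, 5, 10, 11, 22, 55, 110.
Evaluate successive powers at the divisors of 110:
50^1 ≡ 50 (mod 121)
50^2 ≡ 80 (mod 121)
50^5 ≡ 76 (mod 121)
50^10 ≡ 89 (mod 121)
50^11 ≡ 94 (mod 121)
50^22 ≡ 3 (mod 121)
50^55 ≡ 120 (mod 121)
50^110 ≡ 1 (mod 121) ✓
The smallest such exponent is 110, so the order of 50 is 110.

110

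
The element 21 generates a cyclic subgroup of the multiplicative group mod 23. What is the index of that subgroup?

By Lagrange's theorem, ord_23(21) divides φ(23) = 23 − 1 = 22 = 2 · 11.
Divisors of 22: 1, 2, 11, 22.
Evaluate successive powers at the divisors of 22:
21^1 ≡ 21 (mod 23)
21^2 ≡ 4 (mod 23)
21^11 ≡ 22 (mod 23)
21^22 ≡ 1 (mod 23) ✓
So ord_23(21) = 22, hence |⟨21⟩| = 22.
The index is φ(23) / ord(21) = 22 / 22 = 1.

1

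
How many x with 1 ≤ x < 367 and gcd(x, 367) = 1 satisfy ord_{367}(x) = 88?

φ(367) = 367 − 1 = 366 = 2 · 3 · 61.
Since (Z/367Z)^× is cyclic of order 366, the number of elements of order d is φ(d) when d | 366 and 0 otherwise.
Since 88 ∤ 366, the count is 0.

0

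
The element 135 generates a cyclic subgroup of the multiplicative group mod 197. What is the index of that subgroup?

The order of 135 must divide φ(197) = 197 − 1 = 196 = 2^2 · 7^2.
Divisors of 196: 1, 2, 4, 7, 14, 28, 49, 98, 196.
Check 135^d mod 197 for each divisor in increasing order:
135^1 ≡ 135 (mod 197)
135^2 ≡ 101 (mod 197)
135^4 ≡ 154 (mod 197)
135^7 ≡ 164 (mod 197)
135^14 ≡ 104 (mod 197)
135^28 ≡ 178 (mod 197)
135^49 ≡ 1 (mod 197) ✓
Thus |⟨135⟩| = ord(135) = 49.
Index = |(Z/197Z)^×| / |⟨135⟩| = 196 / 49 = 4.

4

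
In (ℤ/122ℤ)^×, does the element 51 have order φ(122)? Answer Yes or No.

Yes

φ(122) = φ(2)·φ(61) = 1·60 = 60 = 2^2 · 3 · 5.
An element g generates (Z/122Z)^× iff g^(60/q) ≢ 1 (mod 122) for each prime q ∈ {2, 3, 5}.
51^30 ≡ 121 (mod 122)  [q = 2: ≢ 1 ✓]
51^20 ≡ 13 (mod 122)  [q = 3: ≢ 1 ✓]
51^12 ≡ 119 (mod 122)  [q = 5: ≢ 1 ✓]
All checks pass, so 51 has order 60 and is a primitive root modulo 122.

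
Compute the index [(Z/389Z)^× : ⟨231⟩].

1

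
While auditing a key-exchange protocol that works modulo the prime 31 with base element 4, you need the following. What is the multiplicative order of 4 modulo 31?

5

The order of 4 must divide φ(31) = 31 − 1 = 30 = 2 · 3 · 5.
Divisors of 30: 1, 2, 3, 5, 6, 10, 15, 30.
Test each divisor d:
4^1 ≡ 4
4^2 ≡ 16
4^3 ≡ 2
4^5 ≡ 1
Therefore the multiplicative order of 4 modulo 31 is 5.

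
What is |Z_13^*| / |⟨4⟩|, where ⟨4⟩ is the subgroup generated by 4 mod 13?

2

ord(4) | φ(13) = 13 − 1 = 12 = 2^2 · 3.
Divisors of 12: 1, 2, 3, 4, 6, 12.
Evaluate successive powers at the divisors of 12:
4^1 ≡ 4 (mod 13)
4^2 ≡ 3 (mod 13)
4^3 ≡ 12 (mod 13)
4^4 ≡ 9 (mod 13)
4^6 ≡ 1 (mod 13) ✓
The order of 4 is 6, so the subgroup it generates has 6 elements.
The index is φ(13) / ord(4) = 12 / 6 = 2.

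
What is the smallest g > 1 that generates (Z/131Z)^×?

2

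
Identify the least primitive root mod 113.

φ(113) = 113 − 1 = 112 = 2^4 · 7.
Test candidates g = 2, 3, … against the prime factors q ∈ {2, 7} of φ(113): g is a generator iff g^(112/q) ≢ 1 for every such q.
g = 2: 2^56 ≡ 1 — hits 1, so not a primitive root.
g = 3: 3^56 ≡ 112; 3^16 ≡ 49 — none is 1, so 3 is a primitive root.
The smallest primitive root modulo 113 is 3.

3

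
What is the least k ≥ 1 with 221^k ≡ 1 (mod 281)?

The order of 221 must divide φ(281) = 281 − 1 = 280 = 2^3 · 5 · 7.
Divisors of 280: 1, 2, 4, 5, 7, 8, 10, 14, 20, 28, 35, 40, 56, 70, 140, 280.
Evaluate successive powers at the divisors of 280:
221^1 ≡ 221 (mod 281)
221^2 ≡ 228 (mod 281)
221^4 ≡ 280 (mod 281)
221^5 ≡ 60 (mod 281)
221^7 ≡ 192 (mod 281)
221^8 ≡ 1 (mod 281) ✓
So ord_281(221) = 8.

8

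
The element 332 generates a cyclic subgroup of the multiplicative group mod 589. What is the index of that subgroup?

6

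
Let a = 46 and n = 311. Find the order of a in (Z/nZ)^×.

ord(46) | φ(311) = 311 − 1 = 310 = 2 · 5 · 31.
Divisors of 310: 1, 2, 5, 10, 31, 62, 155, 310.
Test each divisor d:
46^1 ≡ 46 (mod 311)
46^2 ≡ 250 (mod 311)
46^5 ≡ 116 (mod 311)
46^10 ≡ 83 (mod 311)
46^31 ≡ 310 (mod 311)
46^62 ≡ 1 (mod 311) ✓
So ord_311(46) = 62.

62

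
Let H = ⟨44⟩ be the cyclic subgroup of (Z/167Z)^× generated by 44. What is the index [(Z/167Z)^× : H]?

2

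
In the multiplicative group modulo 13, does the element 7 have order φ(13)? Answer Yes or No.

Yes

φ(13) = 13 − 1 = 12 = 2^2 · 3.
An element g generates (Z/13Z)^× iff g^(12/q) ≢ 1 (mod 13) for each prime q ∈ {2, 3}.
7^6 ≡ 12 (mod 13)  [q = 2: ≢ 1 ✓]
7^4 ≡ 9 (mod 13)  [q = 3: ≢ 1 ✓]
All checks pass, so 7 has order 12 and is a primitive root modulo 13.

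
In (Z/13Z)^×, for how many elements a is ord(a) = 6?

2

φ(13) = 13 − 1 = 12 = 2^2 · 3.
Since (Z/13Z)^× is cyclic of order 12, the number of elements of order d is φ(d) when d | 12 and 0 otherwise.
6 = 2 · 3 divides 12, and φ(6) = 2.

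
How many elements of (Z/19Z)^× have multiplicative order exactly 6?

φ(19) = 19 − 1 = 18 = 2 · 3^2.
Since (Z/19Z)^× is cyclic of order 18, the number of elements of order d is φ(d) when d | 18 and 0 otherwise.
6 = 2 · 3 divides 18, and φ(6) = 2.

2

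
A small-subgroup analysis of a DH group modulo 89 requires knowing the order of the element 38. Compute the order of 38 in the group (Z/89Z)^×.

ord(38) | φ(89) = 89 − 1 = 88 = 2^3 · 11.
Divisors of 88: 1, 2, 4, 8, 11, 22, 44, 88.
Test each divisor d:
38^1 ≡ 38
38^2 ≡ 20
38^4 ≡ 44
38^8 ≡ 67
38^11 ≡ 12
38^22 ≡ 55
38^44 ≡ 88
38^88 ≡ 1
The smallest such exponent is 88, so the order of 38 is 88.

88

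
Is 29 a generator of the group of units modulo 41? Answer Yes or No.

Yes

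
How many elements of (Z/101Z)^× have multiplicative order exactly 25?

20

φ(101) = 101 − 1 = 100 = 2^2 · 5^2.
(Z/101Z)^× is cyclic (|G| = 100); a cyclic group of order m has exactly φ(d) elements of each order d | m, and none otherwise.
25 = 5^2 divides 100, and φ(25) = 20.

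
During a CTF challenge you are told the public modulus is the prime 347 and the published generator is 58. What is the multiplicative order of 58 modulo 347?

346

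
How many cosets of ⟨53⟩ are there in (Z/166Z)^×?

1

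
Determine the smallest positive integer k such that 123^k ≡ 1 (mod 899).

14

The order of 123 must divide φ(899) = φ(29·31) = (29−1)·(31−1) = 28·30 = 840 = 2^3 · 3 · 5 · 7.
Divisors of 840: 1, 2, 3, 4, 5, 6, 7, 8, 10, 12, 14, 15, 20, 21, 24, 28, 30, 35, 40, 42, 56, 60, 70, 84, 105, 120, 140, 168, 210, 280, 420, 840.
Evaluate successive powers at the divisors of 840:
123^1 ≡ 123 (mod 899)
123^2 ≡ 745 (mod 899)
123^3 ≡ 836 (mod 899)
123^4 ≡ 342 (mod 899)
123^5 ≡ 712 (mod 899)
123^6 ≡ 373 (mod 899)
123^7 ≡ 30 (mod 899)
123^8 ≡ 94 (mod 899)
123^10 ≡ 807 (mod 899)
123^12 ≡ 683 (mod 899)
123^14 ≡ 1 (mod 899) ✓
Hence ord(123) = 14.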